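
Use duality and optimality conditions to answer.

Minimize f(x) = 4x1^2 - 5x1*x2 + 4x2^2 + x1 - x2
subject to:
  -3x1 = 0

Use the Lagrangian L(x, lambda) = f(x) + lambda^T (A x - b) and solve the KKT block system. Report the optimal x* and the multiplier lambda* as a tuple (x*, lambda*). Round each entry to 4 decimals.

Form the Lagrangian:
  L(x, lambda) = (1/2) x^T Q x + c^T x + lambda^T (A x - b)
Stationarity (grad_x L = 0): Q x + c + A^T lambda = 0.
Primal feasibility: A x = b.

This gives the KKT block system:
  [ Q   A^T ] [ x     ]   [-c ]
  [ A    0  ] [ lambda ] = [ b ]

Solving the linear system:
  x*      = (0, 0.125)
  lambda* = (0.125)
  f(x*)   = -0.0625

x* = (0, 0.125), lambda* = (0.125)


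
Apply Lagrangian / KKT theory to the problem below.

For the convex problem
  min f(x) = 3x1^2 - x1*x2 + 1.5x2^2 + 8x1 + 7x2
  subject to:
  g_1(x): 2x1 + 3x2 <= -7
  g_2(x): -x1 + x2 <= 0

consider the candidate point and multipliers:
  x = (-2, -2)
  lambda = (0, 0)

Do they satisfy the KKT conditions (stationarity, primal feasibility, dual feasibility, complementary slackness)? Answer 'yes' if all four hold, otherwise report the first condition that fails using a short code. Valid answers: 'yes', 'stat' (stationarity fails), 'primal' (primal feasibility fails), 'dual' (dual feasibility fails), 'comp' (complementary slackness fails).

Gradient of f: grad f(x) = Q x + c = (-2, 3)
Constraint values g_i(x) = a_i^T x - b_i:
  g_1((-2, -2)) = -3
  g_2((-2, -2)) = 0
Stationarity residual: grad f(x) + sum_i lambda_i a_i = (-2, 3)
  -> stationarity FAILS
Primal feasibility (all g_i <= 0): OK
Dual feasibility (all lambda_i >= 0): OK
Complementary slackness (lambda_i * g_i(x) = 0 for all i): OK

Verdict: the first failing condition is stationarity -> stat.

stat


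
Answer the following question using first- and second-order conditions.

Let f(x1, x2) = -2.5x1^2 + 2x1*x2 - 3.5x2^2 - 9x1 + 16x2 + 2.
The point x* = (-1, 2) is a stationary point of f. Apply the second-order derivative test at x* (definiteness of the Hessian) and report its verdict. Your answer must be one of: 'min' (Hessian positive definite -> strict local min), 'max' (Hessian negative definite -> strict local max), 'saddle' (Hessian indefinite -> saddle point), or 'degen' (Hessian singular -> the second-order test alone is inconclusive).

Compute the Hessian H = grad^2 f:
  H = [[-5, 2], [2, -7]]
Verify stationarity: grad f(x*) = H x* + g = (0, 0).
Eigenvalues of H: -8.2361, -3.7639.
Both eigenvalues < 0, so H is negative definite -> x* is a strict local max.

max


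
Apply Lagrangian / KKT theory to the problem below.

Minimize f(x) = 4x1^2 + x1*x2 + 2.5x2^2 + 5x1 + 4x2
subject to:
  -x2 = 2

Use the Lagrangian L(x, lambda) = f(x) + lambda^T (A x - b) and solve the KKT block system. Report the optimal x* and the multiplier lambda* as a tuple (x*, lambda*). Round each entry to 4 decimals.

Form the Lagrangian:
  L(x, lambda) = (1/2) x^T Q x + c^T x + lambda^T (A x - b)
Stationarity (grad_x L = 0): Q x + c + A^T lambda = 0.
Primal feasibility: A x = b.

This gives the KKT block system:
  [ Q   A^T ] [ x     ]   [-c ]
  [ A    0  ] [ lambda ] = [ b ]

Solving the linear system:
  x*      = (-0.375, -2)
  lambda* = (-6.375)
  f(x*)   = 1.4375

x* = (-0.375, -2), lambda* = (-6.375)


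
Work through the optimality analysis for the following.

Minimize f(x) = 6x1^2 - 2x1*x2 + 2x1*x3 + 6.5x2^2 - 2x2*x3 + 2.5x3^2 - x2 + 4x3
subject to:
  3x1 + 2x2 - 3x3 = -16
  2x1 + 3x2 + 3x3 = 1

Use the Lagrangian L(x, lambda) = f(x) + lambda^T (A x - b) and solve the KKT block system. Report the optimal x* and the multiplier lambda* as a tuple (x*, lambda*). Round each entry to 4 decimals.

Form the Lagrangian:
  L(x, lambda) = (1/2) x^T Q x + c^T x + lambda^T (A x - b)
Stationarity (grad_x L = 0): Q x + c + A^T lambda = 0.
Primal feasibility: A x = b.

This gives the KKT block system:
  [ Q   A^T ] [ x     ]   [-c ]
  [ A    0  ] [ lambda ] = [ b ]

Solving the linear system:
  x*      = (-2.1172, -0.8828, 2.6276)
  lambda* = (5.6331, 0.7434)
  f(x*)   = 50.3897

x* = (-2.1172, -0.8828, 2.6276), lambda* = (5.6331, 0.7434)


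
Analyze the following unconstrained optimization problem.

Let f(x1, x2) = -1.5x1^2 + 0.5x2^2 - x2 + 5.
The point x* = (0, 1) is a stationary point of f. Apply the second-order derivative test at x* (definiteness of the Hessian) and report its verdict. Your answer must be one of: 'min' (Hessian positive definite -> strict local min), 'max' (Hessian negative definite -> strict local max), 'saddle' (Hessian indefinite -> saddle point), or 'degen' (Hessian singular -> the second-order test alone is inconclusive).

Compute the Hessian H = grad^2 f:
  H = [[-3, 0], [0, 1]]
Verify stationarity: grad f(x*) = H x* + g = (0, 0).
Eigenvalues of H: -3, 1.
Eigenvalues have mixed signs, so H is indefinite -> x* is a saddle point.

saddle


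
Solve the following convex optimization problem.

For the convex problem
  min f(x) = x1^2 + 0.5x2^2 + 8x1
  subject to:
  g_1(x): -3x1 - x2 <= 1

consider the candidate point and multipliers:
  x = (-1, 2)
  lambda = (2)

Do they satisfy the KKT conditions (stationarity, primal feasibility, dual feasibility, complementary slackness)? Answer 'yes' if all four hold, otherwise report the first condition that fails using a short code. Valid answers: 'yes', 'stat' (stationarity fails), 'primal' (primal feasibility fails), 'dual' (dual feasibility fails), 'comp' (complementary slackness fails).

Gradient of f: grad f(x) = Q x + c = (6, 2)
Constraint values g_i(x) = a_i^T x - b_i:
  g_1((-1, 2)) = 0
Stationarity residual: grad f(x) + sum_i lambda_i a_i = (0, 0)
  -> stationarity OK
Primal feasibility (all g_i <= 0): OK
Dual feasibility (all lambda_i >= 0): OK
Complementary slackness (lambda_i * g_i(x) = 0 for all i): OK

Verdict: yes, KKT holds.

yes


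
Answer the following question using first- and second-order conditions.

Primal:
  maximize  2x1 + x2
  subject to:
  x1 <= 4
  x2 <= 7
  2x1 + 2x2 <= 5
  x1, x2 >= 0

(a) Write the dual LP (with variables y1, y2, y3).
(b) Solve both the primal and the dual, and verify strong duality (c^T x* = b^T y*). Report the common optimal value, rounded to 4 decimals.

The standard primal-dual pair for 'max c^T x s.t. A x <= b, x >= 0' is:
  Dual:  min b^T y  s.t.  A^T y >= c,  y >= 0.

So the dual LP is:
  minimize  4y1 + 7y2 + 5y3
  subject to:
    y1 + 2y3 >= 2
    y2 + 2y3 >= 1
    y1, y2, y3 >= 0

Solving the primal: x* = (2.5, 0).
  primal value c^T x* = 5.
Solving the dual: y* = (0, 0, 1).
  dual value b^T y* = 5.
Strong duality: c^T x* = b^T y*. Confirmed.

5


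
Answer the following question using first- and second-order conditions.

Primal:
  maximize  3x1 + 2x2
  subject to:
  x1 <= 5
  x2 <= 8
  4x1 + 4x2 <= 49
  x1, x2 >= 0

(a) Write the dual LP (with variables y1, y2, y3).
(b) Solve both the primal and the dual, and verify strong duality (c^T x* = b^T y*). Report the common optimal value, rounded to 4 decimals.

The standard primal-dual pair for 'max c^T x s.t. A x <= b, x >= 0' is:
  Dual:  min b^T y  s.t.  A^T y >= c,  y >= 0.

So the dual LP is:
  minimize  5y1 + 8y2 + 49y3
  subject to:
    y1 + 4y3 >= 3
    y2 + 4y3 >= 2
    y1, y2, y3 >= 0

Solving the primal: x* = (5, 7.25).
  primal value c^T x* = 29.5.
Solving the dual: y* = (1, 0, 0.5).
  dual value b^T y* = 29.5.
Strong duality: c^T x* = b^T y*. Confirmed.

29.5


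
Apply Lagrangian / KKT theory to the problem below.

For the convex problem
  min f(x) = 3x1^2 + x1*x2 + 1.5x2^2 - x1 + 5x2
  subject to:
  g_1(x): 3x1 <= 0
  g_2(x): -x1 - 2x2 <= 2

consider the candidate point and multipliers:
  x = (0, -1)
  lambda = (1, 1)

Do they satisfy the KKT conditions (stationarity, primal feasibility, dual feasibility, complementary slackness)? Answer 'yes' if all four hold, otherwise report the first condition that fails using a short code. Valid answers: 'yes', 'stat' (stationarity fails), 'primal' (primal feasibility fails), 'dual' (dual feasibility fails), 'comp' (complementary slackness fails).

Gradient of f: grad f(x) = Q x + c = (-2, 2)
Constraint values g_i(x) = a_i^T x - b_i:
  g_1((0, -1)) = 0
  g_2((0, -1)) = 0
Stationarity residual: grad f(x) + sum_i lambda_i a_i = (0, 0)
  -> stationarity OK
Primal feasibility (all g_i <= 0): OK
Dual feasibility (all lambda_i >= 0): OK
Complementary slackness (lambda_i * g_i(x) = 0 for all i): OK

Verdict: yes, KKT holds.

yes


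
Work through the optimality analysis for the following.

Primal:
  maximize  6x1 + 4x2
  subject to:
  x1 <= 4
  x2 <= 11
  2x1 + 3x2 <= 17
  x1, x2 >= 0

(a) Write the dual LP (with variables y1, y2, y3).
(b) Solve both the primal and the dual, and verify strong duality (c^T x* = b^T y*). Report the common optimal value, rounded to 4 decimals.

The standard primal-dual pair for 'max c^T x s.t. A x <= b, x >= 0' is:
  Dual:  min b^T y  s.t.  A^T y >= c,  y >= 0.

So the dual LP is:
  minimize  4y1 + 11y2 + 17y3
  subject to:
    y1 + 2y3 >= 6
    y2 + 3y3 >= 4
    y1, y2, y3 >= 0

Solving the primal: x* = (4, 3).
  primal value c^T x* = 36.
Solving the dual: y* = (3.3333, 0, 1.3333).
  dual value b^T y* = 36.
Strong duality: c^T x* = b^T y*. Confirmed.

36


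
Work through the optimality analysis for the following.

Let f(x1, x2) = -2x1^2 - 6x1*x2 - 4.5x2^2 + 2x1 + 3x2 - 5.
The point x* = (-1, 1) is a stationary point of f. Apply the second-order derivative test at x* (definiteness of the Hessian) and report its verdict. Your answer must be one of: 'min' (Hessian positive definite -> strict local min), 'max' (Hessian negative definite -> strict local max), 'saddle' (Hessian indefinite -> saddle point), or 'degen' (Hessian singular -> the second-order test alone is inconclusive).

Compute the Hessian H = grad^2 f:
  H = [[-4, -6], [-6, -9]]
Verify stationarity: grad f(x*) = H x* + g = (0, 0).
Eigenvalues of H: -13, 0.
H has a zero eigenvalue (singular; negative semidefinite but not definite), so H is neither positive definite, negative definite, nor indefinite. The second-order test alone is inconclusive -> degen.
(Indeed, f is constant along the null direction of H through x*, so x* is not a strict local extremum.)

degen


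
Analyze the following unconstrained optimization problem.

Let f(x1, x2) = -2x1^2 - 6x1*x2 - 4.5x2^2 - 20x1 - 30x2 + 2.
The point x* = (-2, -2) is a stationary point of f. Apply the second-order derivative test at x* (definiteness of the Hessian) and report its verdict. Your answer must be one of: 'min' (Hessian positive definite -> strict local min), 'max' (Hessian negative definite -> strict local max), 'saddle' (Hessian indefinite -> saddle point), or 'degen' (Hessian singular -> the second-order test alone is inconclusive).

Compute the Hessian H = grad^2 f:
  H = [[-4, -6], [-6, -9]]
Verify stationarity: grad f(x*) = H x* + g = (0, 0).
Eigenvalues of H: -13, 0.
H has a zero eigenvalue (singular; negative semidefinite but not definite), so H is neither positive definite, negative definite, nor indefinite. The second-order test alone is inconclusive -> degen.
(Indeed, f is constant along the null direction of H through x*, so x* is not a strict local extremum.)

degen


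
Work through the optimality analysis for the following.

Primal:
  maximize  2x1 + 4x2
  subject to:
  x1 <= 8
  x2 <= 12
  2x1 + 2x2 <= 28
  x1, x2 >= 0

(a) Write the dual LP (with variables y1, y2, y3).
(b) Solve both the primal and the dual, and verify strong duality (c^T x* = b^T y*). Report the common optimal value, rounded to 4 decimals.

The standard primal-dual pair for 'max c^T x s.t. A x <= b, x >= 0' is:
  Dual:  min b^T y  s.t.  A^T y >= c,  y >= 0.

So the dual LP is:
  minimize  8y1 + 12y2 + 28y3
  subject to:
    y1 + 2y3 >= 2
    y2 + 2y3 >= 4
    y1, y2, y3 >= 0

Solving the primal: x* = (2, 12).
  primal value c^T x* = 52.
Solving the dual: y* = (0, 2, 1).
  dual value b^T y* = 52.
Strong duality: c^T x* = b^T y*. Confirmed.

52


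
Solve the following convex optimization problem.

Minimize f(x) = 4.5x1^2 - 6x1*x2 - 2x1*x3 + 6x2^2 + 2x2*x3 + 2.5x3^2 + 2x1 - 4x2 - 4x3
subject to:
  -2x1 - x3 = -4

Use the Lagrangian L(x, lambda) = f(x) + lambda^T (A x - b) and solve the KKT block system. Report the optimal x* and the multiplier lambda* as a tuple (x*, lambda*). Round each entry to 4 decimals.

Form the Lagrangian:
  L(x, lambda) = (1/2) x^T Q x + c^T x + lambda^T (A x - b)
Stationarity (grad_x L = 0): Q x + c + A^T lambda = 0.
Primal feasibility: A x = b.

This gives the KKT block system:
  [ Q   A^T ] [ x     ]   [-c ]
  [ A    0  ] [ lambda ] = [ b ]

Solving the linear system:
  x*      = (1.2093, 0.6744, 1.5814)
  lambda* = (2.8372)
  f(x*)   = 2.3721

x* = (1.2093, 0.6744, 1.5814), lambda* = (2.8372)


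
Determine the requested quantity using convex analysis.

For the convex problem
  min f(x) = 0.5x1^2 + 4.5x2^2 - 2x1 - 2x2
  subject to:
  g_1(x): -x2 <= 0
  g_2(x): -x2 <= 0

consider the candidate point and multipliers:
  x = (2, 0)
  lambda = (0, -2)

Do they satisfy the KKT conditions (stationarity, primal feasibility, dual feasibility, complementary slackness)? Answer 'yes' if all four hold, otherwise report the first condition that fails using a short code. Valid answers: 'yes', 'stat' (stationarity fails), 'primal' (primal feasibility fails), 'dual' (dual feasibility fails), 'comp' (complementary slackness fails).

Gradient of f: grad f(x) = Q x + c = (0, -2)
Constraint values g_i(x) = a_i^T x - b_i:
  g_1((2, 0)) = 0
  g_2((2, 0)) = 0
Stationarity residual: grad f(x) + sum_i lambda_i a_i = (0, 0)
  -> stationarity OK
Primal feasibility (all g_i <= 0): OK
Dual feasibility (all lambda_i >= 0): FAILS
Complementary slackness (lambda_i * g_i(x) = 0 for all i): OK

Verdict: the first failing condition is dual_feasibility -> dual.

dual


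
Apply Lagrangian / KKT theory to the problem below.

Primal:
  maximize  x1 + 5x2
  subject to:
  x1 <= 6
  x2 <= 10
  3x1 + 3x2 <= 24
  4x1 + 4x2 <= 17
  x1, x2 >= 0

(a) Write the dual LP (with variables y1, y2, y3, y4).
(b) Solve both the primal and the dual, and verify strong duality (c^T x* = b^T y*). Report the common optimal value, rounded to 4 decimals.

The standard primal-dual pair for 'max c^T x s.t. A x <= b, x >= 0' is:
  Dual:  min b^T y  s.t.  A^T y >= c,  y >= 0.

So the dual LP is:
  minimize  6y1 + 10y2 + 24y3 + 17y4
  subject to:
    y1 + 3y3 + 4y4 >= 1
    y2 + 3y3 + 4y4 >= 5
    y1, y2, y3, y4 >= 0

Solving the primal: x* = (0, 4.25).
  primal value c^T x* = 21.25.
Solving the dual: y* = (0, 0, 0, 1.25).
  dual value b^T y* = 21.25.
Strong duality: c^T x* = b^T y*. Confirmed.

21.25


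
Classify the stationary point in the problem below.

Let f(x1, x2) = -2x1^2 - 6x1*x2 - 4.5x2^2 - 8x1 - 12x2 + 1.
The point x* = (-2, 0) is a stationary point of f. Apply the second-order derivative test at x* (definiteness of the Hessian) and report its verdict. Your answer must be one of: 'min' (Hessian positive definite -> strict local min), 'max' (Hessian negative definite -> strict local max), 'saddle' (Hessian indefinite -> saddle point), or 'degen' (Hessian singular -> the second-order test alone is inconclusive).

Compute the Hessian H = grad^2 f:
  H = [[-4, -6], [-6, -9]]
Verify stationarity: grad f(x*) = H x* + g = (0, 0).
Eigenvalues of H: -13, 0.
H has a zero eigenvalue (singular; negative semidefinite but not definite), so H is neither positive definite, negative definite, nor indefinite. The second-order test alone is inconclusive -> degen.
(Indeed, f is constant along the null direction of H through x*, so x* is not a strict local extremum.)

degen


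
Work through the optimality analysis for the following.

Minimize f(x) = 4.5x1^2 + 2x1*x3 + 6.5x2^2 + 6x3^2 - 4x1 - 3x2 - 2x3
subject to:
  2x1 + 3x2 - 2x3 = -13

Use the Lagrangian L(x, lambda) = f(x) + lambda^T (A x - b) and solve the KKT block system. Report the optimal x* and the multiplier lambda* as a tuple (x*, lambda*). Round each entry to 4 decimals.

Form the Lagrangian:
  L(x, lambda) = (1/2) x^T Q x + c^T x + lambda^T (A x - b)
Stationarity (grad_x L = 0): Q x + c + A^T lambda = 0.
Primal feasibility: A x = b.

This gives the KKT block system:
  [ Q   A^T ] [ x     ]   [-c ]
  [ A    0  ] [ lambda ] = [ b ]

Solving the linear system:
  x*      = (-1.9123, -1.771, 1.9311)
  lambda* = (8.6744)
  f(x*)   = 60.9338

x* = (-1.9123, -1.771, 1.9311), lambda* = (8.6744)


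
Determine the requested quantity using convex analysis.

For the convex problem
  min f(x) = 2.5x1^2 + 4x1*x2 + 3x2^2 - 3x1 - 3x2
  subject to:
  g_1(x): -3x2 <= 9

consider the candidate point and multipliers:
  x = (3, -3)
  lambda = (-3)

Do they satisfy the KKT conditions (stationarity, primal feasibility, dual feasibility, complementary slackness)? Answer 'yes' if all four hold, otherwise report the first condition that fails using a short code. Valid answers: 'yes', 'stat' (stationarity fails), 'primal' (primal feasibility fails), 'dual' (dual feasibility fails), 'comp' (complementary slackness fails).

Gradient of f: grad f(x) = Q x + c = (0, -9)
Constraint values g_i(x) = a_i^T x - b_i:
  g_1((3, -3)) = 0
Stationarity residual: grad f(x) + sum_i lambda_i a_i = (0, 0)
  -> stationarity OK
Primal feasibility (all g_i <= 0): OK
Dual feasibility (all lambda_i >= 0): FAILS
Complementary slackness (lambda_i * g_i(x) = 0 for all i): OK

Verdict: the first failing condition is dual_feasibility -> dual.

dual


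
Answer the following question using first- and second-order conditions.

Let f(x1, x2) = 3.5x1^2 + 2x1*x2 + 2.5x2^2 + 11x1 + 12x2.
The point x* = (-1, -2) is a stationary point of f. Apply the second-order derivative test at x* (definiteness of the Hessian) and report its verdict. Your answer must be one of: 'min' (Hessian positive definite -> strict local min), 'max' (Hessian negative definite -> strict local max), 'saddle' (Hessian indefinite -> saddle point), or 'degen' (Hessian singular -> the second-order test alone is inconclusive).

Compute the Hessian H = grad^2 f:
  H = [[7, 2], [2, 5]]
Verify stationarity: grad f(x*) = H x* + g = (0, 0).
Eigenvalues of H: 3.7639, 8.2361.
Both eigenvalues > 0, so H is positive definite -> x* is a strict local min.

min


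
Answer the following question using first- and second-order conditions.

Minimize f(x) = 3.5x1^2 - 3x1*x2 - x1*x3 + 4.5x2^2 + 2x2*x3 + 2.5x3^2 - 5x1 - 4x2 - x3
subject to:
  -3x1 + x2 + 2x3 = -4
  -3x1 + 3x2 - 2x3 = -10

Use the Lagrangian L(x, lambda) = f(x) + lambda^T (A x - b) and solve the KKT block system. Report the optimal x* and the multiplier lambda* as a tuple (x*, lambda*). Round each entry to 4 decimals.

Form the Lagrangian:
  L(x, lambda) = (1/2) x^T Q x + c^T x + lambda^T (A x - b)
Stationarity (grad_x L = 0): Q x + c + A^T lambda = 0.
Primal feasibility: A x = b.

This gives the KKT block system:
  [ Q   A^T ] [ x     ]   [-c ]
  [ A    0  ] [ lambda ] = [ b ]

Solving the linear system:
  x*      = (2.2935, -0.0597, 1.4701)
  lambda* = (0.6429, 2.6117)
  f(x*)   = 7.9948

x* = (2.2935, -0.0597, 1.4701), lambda* = (0.6429, 2.6117)


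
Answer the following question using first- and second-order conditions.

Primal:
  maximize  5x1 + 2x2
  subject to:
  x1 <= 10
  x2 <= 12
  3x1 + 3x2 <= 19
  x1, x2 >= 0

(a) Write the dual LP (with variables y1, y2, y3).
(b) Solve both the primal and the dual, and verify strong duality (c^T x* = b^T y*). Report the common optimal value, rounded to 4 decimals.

The standard primal-dual pair for 'max c^T x s.t. A x <= b, x >= 0' is:
  Dual:  min b^T y  s.t.  A^T y >= c,  y >= 0.

So the dual LP is:
  minimize  10y1 + 12y2 + 19y3
  subject to:
    y1 + 3y3 >= 5
    y2 + 3y3 >= 2
    y1, y2, y3 >= 0

Solving the primal: x* = (6.3333, 0).
  primal value c^T x* = 31.6667.
Solving the dual: y* = (0, 0, 1.6667).
  dual value b^T y* = 31.6667.
Strong duality: c^T x* = b^T y*. Confirmed.

31.6667


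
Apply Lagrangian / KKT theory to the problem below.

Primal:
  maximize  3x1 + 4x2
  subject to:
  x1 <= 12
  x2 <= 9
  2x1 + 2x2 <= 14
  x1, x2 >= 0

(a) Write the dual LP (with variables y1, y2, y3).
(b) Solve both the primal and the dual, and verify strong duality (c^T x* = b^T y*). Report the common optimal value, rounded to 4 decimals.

The standard primal-dual pair for 'max c^T x s.t. A x <= b, x >= 0' is:
  Dual:  min b^T y  s.t.  A^T y >= c,  y >= 0.

So the dual LP is:
  minimize  12y1 + 9y2 + 14y3
  subject to:
    y1 + 2y3 >= 3
    y2 + 2y3 >= 4
    y1, y2, y3 >= 0

Solving the primal: x* = (0, 7).
  primal value c^T x* = 28.
Solving the dual: y* = (0, 0, 2).
  dual value b^T y* = 28.
Strong duality: c^T x* = b^T y*. Confirmed.

28


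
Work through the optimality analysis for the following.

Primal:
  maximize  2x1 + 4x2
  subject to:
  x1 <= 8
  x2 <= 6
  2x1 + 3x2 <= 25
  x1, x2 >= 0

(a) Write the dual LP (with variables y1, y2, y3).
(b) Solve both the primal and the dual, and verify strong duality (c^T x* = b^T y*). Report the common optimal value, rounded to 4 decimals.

The standard primal-dual pair for 'max c^T x s.t. A x <= b, x >= 0' is:
  Dual:  min b^T y  s.t.  A^T y >= c,  y >= 0.

So the dual LP is:
  minimize  8y1 + 6y2 + 25y3
  subject to:
    y1 + 2y3 >= 2
    y2 + 3y3 >= 4
    y1, y2, y3 >= 0

Solving the primal: x* = (3.5, 6).
  primal value c^T x* = 31.
Solving the dual: y* = (0, 1, 1).
  dual value b^T y* = 31.
Strong duality: c^T x* = b^T y*. Confirmed.

31


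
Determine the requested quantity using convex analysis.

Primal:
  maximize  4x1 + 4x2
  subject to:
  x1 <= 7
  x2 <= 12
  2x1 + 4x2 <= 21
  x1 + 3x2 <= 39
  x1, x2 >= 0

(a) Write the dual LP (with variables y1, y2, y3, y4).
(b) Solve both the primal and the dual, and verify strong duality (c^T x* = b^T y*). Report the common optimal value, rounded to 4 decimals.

The standard primal-dual pair for 'max c^T x s.t. A x <= b, x >= 0' is:
  Dual:  min b^T y  s.t.  A^T y >= c,  y >= 0.

So the dual LP is:
  minimize  7y1 + 12y2 + 21y3 + 39y4
  subject to:
    y1 + 2y3 + y4 >= 4
    y2 + 4y3 + 3y4 >= 4
    y1, y2, y3, y4 >= 0

Solving the primal: x* = (7, 1.75).
  primal value c^T x* = 35.
Solving the dual: y* = (2, 0, 1, 0).
  dual value b^T y* = 35.
Strong duality: c^T x* = b^T y*. Confirmed.

35


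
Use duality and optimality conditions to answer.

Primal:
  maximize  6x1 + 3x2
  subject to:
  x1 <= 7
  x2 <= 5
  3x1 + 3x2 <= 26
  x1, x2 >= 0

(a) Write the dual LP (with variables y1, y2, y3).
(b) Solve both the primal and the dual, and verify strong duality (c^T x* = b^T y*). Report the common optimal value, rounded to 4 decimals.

The standard primal-dual pair for 'max c^T x s.t. A x <= b, x >= 0' is:
  Dual:  min b^T y  s.t.  A^T y >= c,  y >= 0.

So the dual LP is:
  minimize  7y1 + 5y2 + 26y3
  subject to:
    y1 + 3y3 >= 6
    y2 + 3y3 >= 3
    y1, y2, y3 >= 0

Solving the primal: x* = (7, 1.6667).
  primal value c^T x* = 47.
Solving the dual: y* = (3, 0, 1).
  dual value b^T y* = 47.
Strong duality: c^T x* = b^T y*. Confirmed.

47


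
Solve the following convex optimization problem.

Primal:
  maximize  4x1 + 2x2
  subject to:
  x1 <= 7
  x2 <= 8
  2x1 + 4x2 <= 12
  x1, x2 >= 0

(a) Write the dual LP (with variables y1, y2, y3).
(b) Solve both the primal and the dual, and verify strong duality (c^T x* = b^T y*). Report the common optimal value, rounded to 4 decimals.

The standard primal-dual pair for 'max c^T x s.t. A x <= b, x >= 0' is:
  Dual:  min b^T y  s.t.  A^T y >= c,  y >= 0.

So the dual LP is:
  minimize  7y1 + 8y2 + 12y3
  subject to:
    y1 + 2y3 >= 4
    y2 + 4y3 >= 2
    y1, y2, y3 >= 0

Solving the primal: x* = (6, 0).
  primal value c^T x* = 24.
Solving the dual: y* = (0, 0, 2).
  dual value b^T y* = 24.
Strong duality: c^T x* = b^T y*. Confirmed.

24


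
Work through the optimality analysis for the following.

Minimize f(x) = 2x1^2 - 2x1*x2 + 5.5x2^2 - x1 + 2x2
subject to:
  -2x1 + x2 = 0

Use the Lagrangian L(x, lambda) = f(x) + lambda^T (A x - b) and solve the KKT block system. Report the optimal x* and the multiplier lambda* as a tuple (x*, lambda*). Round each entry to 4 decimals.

Form the Lagrangian:
  L(x, lambda) = (1/2) x^T Q x + c^T x + lambda^T (A x - b)
Stationarity (grad_x L = 0): Q x + c + A^T lambda = 0.
Primal feasibility: A x = b.

This gives the KKT block system:
  [ Q   A^T ] [ x     ]   [-c ]
  [ A    0  ] [ lambda ] = [ b ]

Solving the linear system:
  x*      = (-0.075, -0.15)
  lambda* = (-0.5)
  f(x*)   = -0.1125

x* = (-0.075, -0.15), lambda* = (-0.5)


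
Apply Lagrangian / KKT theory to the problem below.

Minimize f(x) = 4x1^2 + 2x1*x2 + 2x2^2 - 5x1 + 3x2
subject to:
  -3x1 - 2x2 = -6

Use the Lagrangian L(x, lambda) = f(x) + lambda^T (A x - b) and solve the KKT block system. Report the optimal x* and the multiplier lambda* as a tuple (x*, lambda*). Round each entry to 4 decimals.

Form the Lagrangian:
  L(x, lambda) = (1/2) x^T Q x + c^T x + lambda^T (A x - b)
Stationarity (grad_x L = 0): Q x + c + A^T lambda = 0.
Primal feasibility: A x = b.

This gives the KKT block system:
  [ Q   A^T ] [ x     ]   [-c ]
  [ A    0  ] [ lambda ] = [ b ]

Solving the linear system:
  x*      = (1.9545, 0.0682)
  lambda* = (3.5909)
  f(x*)   = 5.9886

x* = (1.9545, 0.0682), lambda* = (3.5909)


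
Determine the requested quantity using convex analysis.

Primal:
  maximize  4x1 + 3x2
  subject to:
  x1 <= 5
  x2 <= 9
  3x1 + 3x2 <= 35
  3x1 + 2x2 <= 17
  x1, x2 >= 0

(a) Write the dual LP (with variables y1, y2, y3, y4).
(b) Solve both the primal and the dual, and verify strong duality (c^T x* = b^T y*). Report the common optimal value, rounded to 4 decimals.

The standard primal-dual pair for 'max c^T x s.t. A x <= b, x >= 0' is:
  Dual:  min b^T y  s.t.  A^T y >= c,  y >= 0.

So the dual LP is:
  minimize  5y1 + 9y2 + 35y3 + 17y4
  subject to:
    y1 + 3y3 + 3y4 >= 4
    y2 + 3y3 + 2y4 >= 3
    y1, y2, y3, y4 >= 0

Solving the primal: x* = (0, 8.5).
  primal value c^T x* = 25.5.
Solving the dual: y* = (0, 0, 0, 1.5).
  dual value b^T y* = 25.5.
Strong duality: c^T x* = b^T y*. Confirmed.

25.5


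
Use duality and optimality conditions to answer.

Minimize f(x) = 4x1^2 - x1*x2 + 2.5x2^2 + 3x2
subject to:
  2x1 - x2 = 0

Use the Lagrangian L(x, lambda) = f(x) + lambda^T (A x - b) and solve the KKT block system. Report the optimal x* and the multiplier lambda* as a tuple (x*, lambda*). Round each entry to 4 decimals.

Form the Lagrangian:
  L(x, lambda) = (1/2) x^T Q x + c^T x + lambda^T (A x - b)
Stationarity (grad_x L = 0): Q x + c + A^T lambda = 0.
Primal feasibility: A x = b.

This gives the KKT block system:
  [ Q   A^T ] [ x     ]   [-c ]
  [ A    0  ] [ lambda ] = [ b ]

Solving the linear system:
  x*      = (-0.25, -0.5)
  lambda* = (0.75)
  f(x*)   = -0.75

x* = (-0.25, -0.5), lambda* = (0.75)


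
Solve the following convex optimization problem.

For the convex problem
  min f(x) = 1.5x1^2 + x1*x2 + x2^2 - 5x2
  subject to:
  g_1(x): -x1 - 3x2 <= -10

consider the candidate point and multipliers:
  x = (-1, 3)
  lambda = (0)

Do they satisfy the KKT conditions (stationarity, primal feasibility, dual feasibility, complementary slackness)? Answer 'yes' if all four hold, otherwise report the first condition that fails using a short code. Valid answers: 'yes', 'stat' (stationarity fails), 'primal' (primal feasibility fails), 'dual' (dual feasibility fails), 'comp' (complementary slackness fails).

Gradient of f: grad f(x) = Q x + c = (0, 0)
Constraint values g_i(x) = a_i^T x - b_i:
  g_1((-1, 3)) = 2
Stationarity residual: grad f(x) + sum_i lambda_i a_i = (0, 0)
  -> stationarity OK
Primal feasibility (all g_i <= 0): FAILS
Dual feasibility (all lambda_i >= 0): OK
Complementary slackness (lambda_i * g_i(x) = 0 for all i): OK

Verdict: the first failing condition is primal_feasibility -> primal.

primal


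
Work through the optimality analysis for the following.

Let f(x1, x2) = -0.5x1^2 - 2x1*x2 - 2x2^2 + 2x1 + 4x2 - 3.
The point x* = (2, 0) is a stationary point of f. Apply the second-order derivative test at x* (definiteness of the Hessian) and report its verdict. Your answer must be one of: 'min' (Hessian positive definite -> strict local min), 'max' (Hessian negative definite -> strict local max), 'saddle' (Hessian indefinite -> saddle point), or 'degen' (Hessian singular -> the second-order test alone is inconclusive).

Compute the Hessian H = grad^2 f:
  H = [[-1, -2], [-2, -4]]
Verify stationarity: grad f(x*) = H x* + g = (0, 0).
Eigenvalues of H: -5, 0.
H has a zero eigenvalue (singular; negative semidefinite but not definite), so H is neither positive definite, negative definite, nor indefinite. The second-order test alone is inconclusive -> degen.
(Indeed, f is constant along the null direction of H through x*, so x* is not a strict local extremum.)

degen


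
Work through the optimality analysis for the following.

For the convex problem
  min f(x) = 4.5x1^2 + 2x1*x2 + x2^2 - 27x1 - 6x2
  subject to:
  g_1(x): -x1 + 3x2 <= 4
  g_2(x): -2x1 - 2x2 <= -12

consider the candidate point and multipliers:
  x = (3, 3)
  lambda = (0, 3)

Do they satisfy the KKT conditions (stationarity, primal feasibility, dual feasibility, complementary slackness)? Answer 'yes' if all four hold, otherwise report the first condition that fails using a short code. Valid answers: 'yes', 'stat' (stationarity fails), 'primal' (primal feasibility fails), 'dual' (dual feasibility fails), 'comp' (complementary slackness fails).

Gradient of f: grad f(x) = Q x + c = (6, 6)
Constraint values g_i(x) = a_i^T x - b_i:
  g_1((3, 3)) = 2
  g_2((3, 3)) = 0
Stationarity residual: grad f(x) + sum_i lambda_i a_i = (0, 0)
  -> stationarity OK
Primal feasibility (all g_i <= 0): FAILS
Dual feasibility (all lambda_i >= 0): OK
Complementary slackness (lambda_i * g_i(x) = 0 for all i): OK

Verdict: the first failing condition is primal_feasibility -> primal.

primal


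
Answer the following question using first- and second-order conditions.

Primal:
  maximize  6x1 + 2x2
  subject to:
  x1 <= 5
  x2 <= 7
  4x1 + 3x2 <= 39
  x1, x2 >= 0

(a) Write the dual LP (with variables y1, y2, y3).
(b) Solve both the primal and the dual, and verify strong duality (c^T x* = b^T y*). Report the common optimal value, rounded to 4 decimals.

The standard primal-dual pair for 'max c^T x s.t. A x <= b, x >= 0' is:
  Dual:  min b^T y  s.t.  A^T y >= c,  y >= 0.

So the dual LP is:
  minimize  5y1 + 7y2 + 39y3
  subject to:
    y1 + 4y3 >= 6
    y2 + 3y3 >= 2
    y1, y2, y3 >= 0

Solving the primal: x* = (5, 6.3333).
  primal value c^T x* = 42.6667.
Solving the dual: y* = (3.3333, 0, 0.6667).
  dual value b^T y* = 42.6667.
Strong duality: c^T x* = b^T y*. Confirmed.

42.6667


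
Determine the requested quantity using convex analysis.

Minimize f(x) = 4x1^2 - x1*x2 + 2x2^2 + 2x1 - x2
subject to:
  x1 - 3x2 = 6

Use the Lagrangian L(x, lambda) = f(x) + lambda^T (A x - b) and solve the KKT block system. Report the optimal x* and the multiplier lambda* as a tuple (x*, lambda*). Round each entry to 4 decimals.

Form the Lagrangian:
  L(x, lambda) = (1/2) x^T Q x + c^T x + lambda^T (A x - b)
Stationarity (grad_x L = 0): Q x + c + A^T lambda = 0.
Primal feasibility: A x = b.

This gives the KKT block system:
  [ Q   A^T ] [ x     ]   [-c ]
  [ A    0  ] [ lambda ] = [ b ]

Solving the linear system:
  x*      = (-0.1286, -2.0429)
  lambda* = (-3.0143)
  f(x*)   = 9.9357

x* = (-0.1286, -2.0429), lambda* = (-3.0143)


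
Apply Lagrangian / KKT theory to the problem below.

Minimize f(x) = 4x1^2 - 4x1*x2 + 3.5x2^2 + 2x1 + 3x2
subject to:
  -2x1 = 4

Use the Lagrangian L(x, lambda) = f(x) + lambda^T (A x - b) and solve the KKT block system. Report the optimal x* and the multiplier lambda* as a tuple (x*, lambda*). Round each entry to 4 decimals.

Form the Lagrangian:
  L(x, lambda) = (1/2) x^T Q x + c^T x + lambda^T (A x - b)
Stationarity (grad_x L = 0): Q x + c + A^T lambda = 0.
Primal feasibility: A x = b.

This gives the KKT block system:
  [ Q   A^T ] [ x     ]   [-c ]
  [ A    0  ] [ lambda ] = [ b ]

Solving the linear system:
  x*      = (-2, -1.5714)
  lambda* = (-3.8571)
  f(x*)   = 3.3571

x* = (-2, -1.5714), lambda* = (-3.8571)


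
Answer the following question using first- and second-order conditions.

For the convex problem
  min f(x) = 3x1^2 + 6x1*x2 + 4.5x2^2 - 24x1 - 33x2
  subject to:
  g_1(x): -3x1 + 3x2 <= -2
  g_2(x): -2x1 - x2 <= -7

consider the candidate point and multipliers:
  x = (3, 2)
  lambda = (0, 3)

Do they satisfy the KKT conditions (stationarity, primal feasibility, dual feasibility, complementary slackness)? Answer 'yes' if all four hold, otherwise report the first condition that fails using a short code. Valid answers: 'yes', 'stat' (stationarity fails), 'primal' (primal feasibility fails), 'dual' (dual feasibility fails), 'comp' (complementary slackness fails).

Gradient of f: grad f(x) = Q x + c = (6, 3)
Constraint values g_i(x) = a_i^T x - b_i:
  g_1((3, 2)) = -1
  g_2((3, 2)) = -1
Stationarity residual: grad f(x) + sum_i lambda_i a_i = (0, 0)
  -> stationarity OK
Primal feasibility (all g_i <= 0): OK
Dual feasibility (all lambda_i >= 0): OK
Complementary slackness (lambda_i * g_i(x) = 0 for all i): FAILS

Verdict: the first failing condition is complementary_slackness -> comp.

comp


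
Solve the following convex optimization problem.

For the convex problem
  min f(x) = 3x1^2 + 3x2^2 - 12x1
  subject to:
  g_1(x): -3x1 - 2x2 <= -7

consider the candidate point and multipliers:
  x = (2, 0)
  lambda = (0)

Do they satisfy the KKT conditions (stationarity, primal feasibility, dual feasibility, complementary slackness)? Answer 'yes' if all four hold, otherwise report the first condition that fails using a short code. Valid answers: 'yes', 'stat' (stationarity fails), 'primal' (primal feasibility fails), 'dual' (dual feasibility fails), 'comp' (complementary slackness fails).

Gradient of f: grad f(x) = Q x + c = (0, 0)
Constraint values g_i(x) = a_i^T x - b_i:
  g_1((2, 0)) = 1
Stationarity residual: grad f(x) + sum_i lambda_i a_i = (0, 0)
  -> stationarity OK
Primal feasibility (all g_i <= 0): FAILS
Dual feasibility (all lambda_i >= 0): OK
Complementary slackness (lambda_i * g_i(x) = 0 for all i): OK

Verdict: the first failing condition is primal_feasibility -> primal.

primal


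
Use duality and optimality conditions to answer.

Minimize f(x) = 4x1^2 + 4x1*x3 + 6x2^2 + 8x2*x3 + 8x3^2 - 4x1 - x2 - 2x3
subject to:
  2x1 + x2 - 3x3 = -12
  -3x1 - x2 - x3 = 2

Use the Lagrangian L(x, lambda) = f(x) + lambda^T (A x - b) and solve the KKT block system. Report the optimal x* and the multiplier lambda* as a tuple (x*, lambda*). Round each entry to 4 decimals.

Form the Lagrangian:
  L(x, lambda) = (1/2) x^T Q x + c^T x + lambda^T (A x - b)
Stationarity (grad_x L = 0): Q x + c + A^T lambda = 0.
Primal feasibility: A x = b.

This gives the KKT block system:
  [ Q   A^T ] [ x     ]   [-c ]
  [ A    0  ] [ lambda ] = [ b ]

Solving the linear system:
  x*      = (-0.9356, -1.927, 2.7339)
  lambda* = (6.2092, 3.9563)
  f(x*)   = 33.3997

x* = (-0.9356, -1.927, 2.7339), lambda* = (6.2092, 3.9563)


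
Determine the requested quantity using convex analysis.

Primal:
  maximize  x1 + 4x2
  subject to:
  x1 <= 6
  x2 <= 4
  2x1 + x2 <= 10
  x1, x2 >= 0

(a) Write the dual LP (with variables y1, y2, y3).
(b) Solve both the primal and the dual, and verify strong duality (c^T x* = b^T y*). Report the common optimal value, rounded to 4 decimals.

The standard primal-dual pair for 'max c^T x s.t. A x <= b, x >= 0' is:
  Dual:  min b^T y  s.t.  A^T y >= c,  y >= 0.

So the dual LP is:
  minimize  6y1 + 4y2 + 10y3
  subject to:
    y1 + 2y3 >= 1
    y2 + y3 >= 4
    y1, y2, y3 >= 0

Solving the primal: x* = (3, 4).
  primal value c^T x* = 19.
Solving the dual: y* = (0, 3.5, 0.5).
  dual value b^T y* = 19.
Strong duality: c^T x* = b^T y*. Confirmed.

19


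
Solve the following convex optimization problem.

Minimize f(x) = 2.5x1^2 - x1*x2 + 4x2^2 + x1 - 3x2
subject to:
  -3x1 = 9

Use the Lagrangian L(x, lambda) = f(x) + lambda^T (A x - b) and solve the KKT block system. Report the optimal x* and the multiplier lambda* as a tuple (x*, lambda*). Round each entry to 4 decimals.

Form the Lagrangian:
  L(x, lambda) = (1/2) x^T Q x + c^T x + lambda^T (A x - b)
Stationarity (grad_x L = 0): Q x + c + A^T lambda = 0.
Primal feasibility: A x = b.

This gives the KKT block system:
  [ Q   A^T ] [ x     ]   [-c ]
  [ A    0  ] [ lambda ] = [ b ]

Solving the linear system:
  x*      = (-3, 0)
  lambda* = (-4.6667)
  f(x*)   = 19.5

x* = (-3, 0), lambda* = (-4.6667)


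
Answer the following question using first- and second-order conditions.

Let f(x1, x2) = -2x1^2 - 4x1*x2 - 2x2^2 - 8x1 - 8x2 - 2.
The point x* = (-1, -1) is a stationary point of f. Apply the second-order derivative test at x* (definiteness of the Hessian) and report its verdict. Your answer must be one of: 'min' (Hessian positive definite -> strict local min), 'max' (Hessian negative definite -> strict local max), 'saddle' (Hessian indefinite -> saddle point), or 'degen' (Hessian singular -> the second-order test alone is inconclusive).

Compute the Hessian H = grad^2 f:
  H = [[-4, -4], [-4, -4]]
Verify stationarity: grad f(x*) = H x* + g = (0, 0).
Eigenvalues of H: -8, 0.
H has a zero eigenvalue (singular; negative semidefinite but not definite), so H is neither positive definite, negative definite, nor indefinite. The second-order test alone is inconclusive -> degen.
(Indeed, f is constant along the null direction of H through x*, so x* is not a strict local extremum.)

degen


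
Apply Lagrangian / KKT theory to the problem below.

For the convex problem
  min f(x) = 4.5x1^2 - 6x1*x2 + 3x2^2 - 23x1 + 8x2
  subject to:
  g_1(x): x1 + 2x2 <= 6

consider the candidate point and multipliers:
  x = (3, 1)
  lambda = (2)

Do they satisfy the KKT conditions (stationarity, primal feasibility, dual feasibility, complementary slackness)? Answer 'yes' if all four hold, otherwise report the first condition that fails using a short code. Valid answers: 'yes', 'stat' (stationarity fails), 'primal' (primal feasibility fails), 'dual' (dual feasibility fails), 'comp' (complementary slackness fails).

Gradient of f: grad f(x) = Q x + c = (-2, -4)
Constraint values g_i(x) = a_i^T x - b_i:
  g_1((3, 1)) = -1
Stationarity residual: grad f(x) + sum_i lambda_i a_i = (0, 0)
  -> stationarity OK
Primal feasibility (all g_i <= 0): OK
Dual feasibility (all lambda_i >= 0): OK
Complementary slackness (lambda_i * g_i(x) = 0 for all i): FAILS

Verdict: the first failing condition is complementary_slackness -> comp.

comp


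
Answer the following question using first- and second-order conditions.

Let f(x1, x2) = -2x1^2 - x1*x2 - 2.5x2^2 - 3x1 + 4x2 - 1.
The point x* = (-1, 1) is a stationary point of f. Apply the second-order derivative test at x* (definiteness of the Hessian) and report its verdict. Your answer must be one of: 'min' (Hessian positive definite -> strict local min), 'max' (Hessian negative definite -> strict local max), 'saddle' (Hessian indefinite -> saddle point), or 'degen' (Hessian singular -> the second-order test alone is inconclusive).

Compute the Hessian H = grad^2 f:
  H = [[-4, -1], [-1, -5]]
Verify stationarity: grad f(x*) = H x* + g = (0, 0).
Eigenvalues of H: -5.618, -3.382.
Both eigenvalues < 0, so H is negative definite -> x* is a strict local max.

max


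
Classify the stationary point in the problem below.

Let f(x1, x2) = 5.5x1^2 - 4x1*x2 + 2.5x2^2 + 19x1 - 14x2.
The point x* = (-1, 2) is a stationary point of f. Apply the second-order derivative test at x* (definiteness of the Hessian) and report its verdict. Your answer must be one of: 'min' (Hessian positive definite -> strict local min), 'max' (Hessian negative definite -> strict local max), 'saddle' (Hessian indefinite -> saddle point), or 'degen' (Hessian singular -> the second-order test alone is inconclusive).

Compute the Hessian H = grad^2 f:
  H = [[11, -4], [-4, 5]]
Verify stationarity: grad f(x*) = H x* + g = (0, 0).
Eigenvalues of H: 3, 13.
Both eigenvalues > 0, so H is positive definite -> x* is a strict local min.

min


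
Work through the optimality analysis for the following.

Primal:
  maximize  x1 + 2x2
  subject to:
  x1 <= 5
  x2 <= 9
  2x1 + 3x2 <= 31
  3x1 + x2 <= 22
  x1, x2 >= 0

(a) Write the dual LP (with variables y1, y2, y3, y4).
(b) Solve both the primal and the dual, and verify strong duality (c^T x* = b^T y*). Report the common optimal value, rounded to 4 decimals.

The standard primal-dual pair for 'max c^T x s.t. A x <= b, x >= 0' is:
  Dual:  min b^T y  s.t.  A^T y >= c,  y >= 0.

So the dual LP is:
  minimize  5y1 + 9y2 + 31y3 + 22y4
  subject to:
    y1 + 2y3 + 3y4 >= 1
    y2 + 3y3 + y4 >= 2
    y1, y2, y3, y4 >= 0

Solving the primal: x* = (2, 9).
  primal value c^T x* = 20.
Solving the dual: y* = (0, 0.5, 0.5, 0).
  dual value b^T y* = 20.
Strong duality: c^T x* = b^T y*. Confirmed.

20
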